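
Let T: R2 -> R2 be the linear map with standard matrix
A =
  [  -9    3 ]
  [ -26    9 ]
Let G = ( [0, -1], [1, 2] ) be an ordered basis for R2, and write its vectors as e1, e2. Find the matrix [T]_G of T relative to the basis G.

[[3, 2], [-3, -3]]

Let P have columns e1, e2. Then [T]_G = P^(-1) A P.
Here det P = 1, so P^(-1) is integer; computing A P first and then P^(-1)(A P) gives [[3, 2], [-3, -3]].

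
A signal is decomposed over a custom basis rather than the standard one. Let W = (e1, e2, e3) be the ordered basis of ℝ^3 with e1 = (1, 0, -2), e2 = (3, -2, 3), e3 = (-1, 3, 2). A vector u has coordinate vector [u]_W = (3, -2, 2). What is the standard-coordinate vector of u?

(-5, 10, -8)

The coordinates say u = 3e1 - 2e2 + 2e3; adding the scaled basis vectors gives (-5, 10, -8).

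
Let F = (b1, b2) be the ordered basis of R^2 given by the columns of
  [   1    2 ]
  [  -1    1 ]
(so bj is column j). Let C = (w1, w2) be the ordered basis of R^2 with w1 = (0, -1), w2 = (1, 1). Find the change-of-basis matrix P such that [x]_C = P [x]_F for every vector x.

Let M have columns bj and N have columns wj. Then for every x, N [x]_C = x = M [x]_F, so P = N^(-1) M.
Since det N = 1, N^(-1) has integer entries; multiplying gives P = [[2, 1], [1, 2]].

[[2, 1], [1, 2]]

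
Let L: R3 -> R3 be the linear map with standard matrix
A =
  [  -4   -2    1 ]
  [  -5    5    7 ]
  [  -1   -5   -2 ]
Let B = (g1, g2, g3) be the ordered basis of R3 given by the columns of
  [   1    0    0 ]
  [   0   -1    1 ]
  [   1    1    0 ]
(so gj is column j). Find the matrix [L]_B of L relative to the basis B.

Let P have columns g1, ..., g3. Then [L]_B = P^(-1) A P.
Here det P = -1, so P^(-1) is integer; computing A P first and then P^(-1)(A P) gives [[-3, 3, -2], [0, 0, -3], [2, 2, 2]].

[[-3, 3, -2], [0, 0, -3], [2, 2, 2]]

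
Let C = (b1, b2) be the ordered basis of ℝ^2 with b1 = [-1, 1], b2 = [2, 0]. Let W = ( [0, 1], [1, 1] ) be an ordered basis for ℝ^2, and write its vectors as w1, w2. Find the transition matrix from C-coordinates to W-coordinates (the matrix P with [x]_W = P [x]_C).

[[2, -2], [-1, 2]]

Let M have columns bj and N have columns wj. Then for every x, N [x]_W = x = M [x]_C, so P = N^(-1) M.
Since det N = -1, N^(-1) has integer entries; multiplying gives P = [[2, -2], [-1, 2]].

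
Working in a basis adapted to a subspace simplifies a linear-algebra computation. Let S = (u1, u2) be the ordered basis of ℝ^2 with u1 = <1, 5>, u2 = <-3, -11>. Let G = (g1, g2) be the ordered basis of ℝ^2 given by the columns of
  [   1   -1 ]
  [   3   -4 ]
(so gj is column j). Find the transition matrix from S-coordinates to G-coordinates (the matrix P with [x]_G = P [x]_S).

Take x = uj: its S-coordinates are the j-th standard unit vector, so P e_j — column j of P — equals [uj]_G.
u1 = -g1 - 2g2, giving column 1 = <-1, -2>; repeating for each j gives P = [[-1, -1], [-2, 2]].

[[-1, -1], [-2, 2]]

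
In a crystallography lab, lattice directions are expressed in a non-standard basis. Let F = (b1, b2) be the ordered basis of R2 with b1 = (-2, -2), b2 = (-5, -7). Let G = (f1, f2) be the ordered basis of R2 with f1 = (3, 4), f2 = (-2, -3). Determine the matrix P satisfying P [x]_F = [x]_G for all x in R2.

[[-2, -1], [-2, 1]]

Column j of P is [bj]_G, since P maps F-coordinates to G-coordinates.
Expressing b1 in G: b1 = -2f1 - 2f2, so column 1 of P is (-2, -2).
Doing the same for each bj gives P = [[-2, -1], [-2, 1]].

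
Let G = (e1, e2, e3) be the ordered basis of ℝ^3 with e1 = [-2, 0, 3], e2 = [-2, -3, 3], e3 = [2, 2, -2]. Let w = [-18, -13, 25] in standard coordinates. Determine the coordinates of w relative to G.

Write w = c_1 e1 + ... + c_3 e3 and solve for the c_i.
Solving this 3x3 system gives c = (4, 3, -2).
Check: 4e1 + 3e2 - 2e3 = [-18, -13, 25].

[4, 3, -2]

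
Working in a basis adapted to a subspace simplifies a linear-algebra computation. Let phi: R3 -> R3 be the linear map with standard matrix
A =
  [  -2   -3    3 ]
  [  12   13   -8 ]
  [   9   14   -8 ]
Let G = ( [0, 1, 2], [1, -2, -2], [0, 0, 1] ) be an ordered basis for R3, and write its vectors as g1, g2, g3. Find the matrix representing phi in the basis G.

With P the matrix whose columns are g1, ..., g3, [phi]_G = P^(-1) A P.
Column by column: phi(g1) = A g1 = [3, -3, -2]; its G-coordinates [3, 3, -2] give column 1.
Continuing for each basis vector yields [phi]_G = [[3, -2, -2], [3, -2, 3], [-2, -3, 2]].

[[3, -2, -2], [3, -2, 3], [-2, -3, 2]]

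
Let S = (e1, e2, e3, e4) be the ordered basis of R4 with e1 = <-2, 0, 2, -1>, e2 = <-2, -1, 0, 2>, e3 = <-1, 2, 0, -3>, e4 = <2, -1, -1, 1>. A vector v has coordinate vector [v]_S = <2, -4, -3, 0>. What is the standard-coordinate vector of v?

<7, -2, 4, -1>

The coordinates say v = 2e1 - 4e2 - 3e3 + 0·e4; adding the scaled basis vectors gives <7, -2, 4, -1>.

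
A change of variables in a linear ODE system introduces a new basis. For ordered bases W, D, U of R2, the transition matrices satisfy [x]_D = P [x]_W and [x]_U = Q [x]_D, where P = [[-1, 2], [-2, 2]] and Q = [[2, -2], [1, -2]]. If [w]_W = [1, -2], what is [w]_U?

Composing the changes, [w]_U = Q P [w]_W.
Q P = [[2, 0], [3, -2]]; applying this to [1, -2] gives [2, 7].

[2, 7]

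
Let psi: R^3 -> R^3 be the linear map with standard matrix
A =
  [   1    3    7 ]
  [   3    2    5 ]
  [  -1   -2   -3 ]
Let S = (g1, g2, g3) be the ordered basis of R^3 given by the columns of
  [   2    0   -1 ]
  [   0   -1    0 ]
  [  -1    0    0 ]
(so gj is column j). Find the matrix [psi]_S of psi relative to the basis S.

The j-th column of [psi]_S is [psi(gj)]_S.
psi(g1) = A g1 = [-5, 1, 1] = -g1 - g2 + 3g3, so column 1 is [-1, -1, 3].
Repeating for g2, g3 and assembling the columns gives [[-1, -2, -1], [-1, 2, 3], [3, -1, -1]].

[[-1, -2, -1], [-1, 2, 3], [3, -1, -1]]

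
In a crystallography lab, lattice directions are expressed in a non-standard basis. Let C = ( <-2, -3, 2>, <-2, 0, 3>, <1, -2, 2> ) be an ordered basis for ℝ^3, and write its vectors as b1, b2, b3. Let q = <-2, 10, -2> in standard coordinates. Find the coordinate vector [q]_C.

We seek scalars with c_1 b1 + ... + c_3 b3 = q; equivalently solve M c = q where the columns of M are b1, ..., b3.
Row-reducing the augmented matrix [M | q] gives c = (-2, 2, -2).
Check: -2b1 + 2b2 - 2b3 = <-2, 10, -2>.

<-2, 2, -2>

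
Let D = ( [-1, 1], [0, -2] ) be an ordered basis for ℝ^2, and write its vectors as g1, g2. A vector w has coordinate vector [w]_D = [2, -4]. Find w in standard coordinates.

By definition w = 2g1 - 4g2.
Summing componentwise gives [-2, 10].

[-2, 10]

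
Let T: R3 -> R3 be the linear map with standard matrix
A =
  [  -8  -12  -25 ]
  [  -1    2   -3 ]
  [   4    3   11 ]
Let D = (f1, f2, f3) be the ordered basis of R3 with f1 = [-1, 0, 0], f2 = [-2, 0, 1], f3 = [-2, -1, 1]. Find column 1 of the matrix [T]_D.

[0, -3, -1]

Compute T(f1) = A f1 = [8, 1, -4] in standard coordinates.
Then write this in D-coordinates: solve for y in y_1 f1 + ... + y_3 f3 = [8, 1, -4].
This gives y = [0, -3, -1], which is column 1 of [T]_D.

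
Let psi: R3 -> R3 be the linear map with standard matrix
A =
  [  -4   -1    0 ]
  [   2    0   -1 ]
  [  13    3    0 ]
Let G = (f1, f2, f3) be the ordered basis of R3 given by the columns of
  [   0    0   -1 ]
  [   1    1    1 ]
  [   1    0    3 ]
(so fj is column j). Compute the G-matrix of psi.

With P the matrix whose columns are f1, ..., f3, [psi]_G = P^(-1) A P.
Column by column: psi(f1) = A f1 = [-1, -1, 3]; its G-coordinates [0, -2, 1] give column 1.
Continuing for each basis vector yields [psi]_G = [[0, 0, -1], [-2, -1, -1], [1, 1, -3]].

[[0, 0, -1], [-2, -1, -1], [1, 1, -3]]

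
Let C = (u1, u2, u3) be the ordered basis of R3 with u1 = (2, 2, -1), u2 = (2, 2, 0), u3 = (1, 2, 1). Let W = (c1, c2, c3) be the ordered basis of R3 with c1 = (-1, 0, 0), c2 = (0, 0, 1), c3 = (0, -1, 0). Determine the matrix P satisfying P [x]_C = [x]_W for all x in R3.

Take x = uj: its C-coordinates are the j-th standard unit vector, so P e_j — column j of P — equals [uj]_W.
u1 = -2c1 - c2 - 2c3, giving column 1 = (-2, -1, -2); repeating for each j gives P = [[-2, -2, -1], [-1, 0, 1], [-2, -2, -2]].

[[-2, -2, -1], [-1, 0, 1], [-2, -2, -2]]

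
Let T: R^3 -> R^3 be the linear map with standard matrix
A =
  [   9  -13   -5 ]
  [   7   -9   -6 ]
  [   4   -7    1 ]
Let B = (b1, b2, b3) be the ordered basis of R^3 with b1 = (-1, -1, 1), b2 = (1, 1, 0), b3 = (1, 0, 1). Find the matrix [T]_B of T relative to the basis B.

Let P have columns b1, ..., b3. Then [T]_B = P^(-1) A P.
Here det P = -1, so P^(-1) is integer; computing A P first and then P^(-1)(A P) gives [[1, -1, 2], [-3, -3, 3], [3, -2, 3]].

[[1, -1, 2], [-3, -3, 3], [3, -2, 3]]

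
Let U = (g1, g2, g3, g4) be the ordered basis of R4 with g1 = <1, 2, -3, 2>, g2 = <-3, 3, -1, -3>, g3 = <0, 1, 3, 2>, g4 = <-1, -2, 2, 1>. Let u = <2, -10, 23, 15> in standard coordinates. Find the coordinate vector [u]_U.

<-1, -2, 4, 3>

We seek scalars with c_1 g1 + ... + c_4 g4 = u; equivalently solve M c = u where the columns of M are g1, ..., g4.
Row-reducing the augmented matrix [M | u] gives c = (-1, -2, 4, 3).
Check: -g1 - 2g2 + 4g3 + 3g4 = <2, -10, 23, 15>.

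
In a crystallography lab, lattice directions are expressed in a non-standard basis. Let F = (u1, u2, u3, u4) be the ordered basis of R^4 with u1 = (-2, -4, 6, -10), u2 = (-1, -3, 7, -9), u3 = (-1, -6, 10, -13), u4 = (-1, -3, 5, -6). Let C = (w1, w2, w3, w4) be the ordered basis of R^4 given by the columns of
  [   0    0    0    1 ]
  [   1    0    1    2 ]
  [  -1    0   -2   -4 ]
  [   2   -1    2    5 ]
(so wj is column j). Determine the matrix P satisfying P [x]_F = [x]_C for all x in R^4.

[[-2, 1, -2, -1], [0, 2, 0, -1], [2, -2, -2, 0], [-2, -1, -1, -1]]

Let M have columns uj and N have columns wj. Then for every x, N [x]_C = x = M [x]_F, so P = N^(-1) M.
Since det N = 1, N^(-1) has integer entries; multiplying gives P = [[-2, 1, -2, -1], [0, 2, 0, -1], [2, -2, -2, 0], [-2, -1, -1, -1]].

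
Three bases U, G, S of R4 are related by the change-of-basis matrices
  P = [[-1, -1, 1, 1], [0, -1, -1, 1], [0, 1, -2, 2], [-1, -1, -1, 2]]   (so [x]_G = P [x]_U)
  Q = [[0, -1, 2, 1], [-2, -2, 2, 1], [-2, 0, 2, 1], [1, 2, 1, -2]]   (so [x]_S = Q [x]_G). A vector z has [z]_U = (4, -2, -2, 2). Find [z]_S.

Apply P to get G-coordinates (-2, 6, 6, 4), then Q to get S-coordinates.
The result is [z]_S = (10, 8, 20, 8).

(10, 8, 20, 8)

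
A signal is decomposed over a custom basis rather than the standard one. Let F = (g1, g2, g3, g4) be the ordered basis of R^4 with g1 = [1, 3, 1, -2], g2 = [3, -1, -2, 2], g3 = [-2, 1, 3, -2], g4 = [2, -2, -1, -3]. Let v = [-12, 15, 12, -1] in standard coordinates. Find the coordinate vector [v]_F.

[v]_F is the unique c with M c = v, where M has columns g1, ..., g4.
Gaussian elimination on [M | v] yields c = (2, -2, 1, -3).
Check: 2g1 - 2g2 + g3 - 3g4 = [-12, 15, 12, -1].

[2, -2, 1, -3]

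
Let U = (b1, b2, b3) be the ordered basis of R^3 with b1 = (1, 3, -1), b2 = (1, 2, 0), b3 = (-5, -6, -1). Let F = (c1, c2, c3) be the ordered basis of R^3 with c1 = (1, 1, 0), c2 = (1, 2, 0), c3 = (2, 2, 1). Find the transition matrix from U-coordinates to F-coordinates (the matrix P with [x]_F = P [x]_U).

[[1, 0, -2], [2, 1, -1], [-1, 0, -1]]

Let M have columns bj and N have columns cj. Then for every x, N [x]_F = x = M [x]_U, so P = N^(-1) M.
Since det N = 1, N^(-1) has integer entries; multiplying gives P = [[1, 0, -2], [2, 1, -1], [-1, 0, -1]].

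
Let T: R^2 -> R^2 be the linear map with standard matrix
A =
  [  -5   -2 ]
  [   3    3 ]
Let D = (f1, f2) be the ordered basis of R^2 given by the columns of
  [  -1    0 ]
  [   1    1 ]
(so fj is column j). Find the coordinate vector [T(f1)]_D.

Compute T(f1) = A f1 = [3, 0] in standard coordinates.
Then write this in D-coordinates: solve for y in y_1 f1 + y_2 f2 = [3, 0].
This gives y = [-3, 3], which is column 1 of [T]_D.

[-3, 3]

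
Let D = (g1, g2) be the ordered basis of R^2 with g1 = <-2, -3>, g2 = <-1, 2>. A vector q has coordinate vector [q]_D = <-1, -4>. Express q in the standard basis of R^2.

<6, -5>

By definition q = -g1 - 4g2.
Summing componentwise gives <6, -5>.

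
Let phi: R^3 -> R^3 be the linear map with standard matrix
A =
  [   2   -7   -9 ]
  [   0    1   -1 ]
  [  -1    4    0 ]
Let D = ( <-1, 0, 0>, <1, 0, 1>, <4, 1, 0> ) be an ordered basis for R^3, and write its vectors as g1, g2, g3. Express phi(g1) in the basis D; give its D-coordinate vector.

<3, 1, 0>

Column 1 of [phi]_D is the D-coordinate vector of phi(g1).
In standard coordinates phi(g1) = A g1 = <-2, 0, 1>.
Converting to D: <-2, 0, 1> = 3g1 + g2 + 0·g3, so the coordinate vector is <3, 1, 0>.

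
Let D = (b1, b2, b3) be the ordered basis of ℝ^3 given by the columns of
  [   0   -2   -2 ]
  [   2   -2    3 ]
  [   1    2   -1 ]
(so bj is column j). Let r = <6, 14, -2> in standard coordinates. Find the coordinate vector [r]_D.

<4, -3, 0>

[r]_D is the unique c with M c = r, where M has columns b1, ..., b3.
Row-reducing the augmented matrix [M | r] gives c = (4, -3, 0).
Check: 4b1 - 3b2 + 0·b3 = <6, 14, -2>.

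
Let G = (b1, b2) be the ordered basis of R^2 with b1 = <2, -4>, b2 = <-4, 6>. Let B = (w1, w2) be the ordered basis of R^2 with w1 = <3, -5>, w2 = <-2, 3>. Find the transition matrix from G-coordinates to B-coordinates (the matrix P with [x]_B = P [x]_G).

Take x = bj: its G-coordinates are the j-th standard unit vector, so P e_j — column j of P — equals [bj]_B.
b1 = 2w1 + 2w2, giving column 1 = <2, 2>; repeating for each j gives P = [[2, 0], [2, 2]].

[[2, 0], [2, 2]]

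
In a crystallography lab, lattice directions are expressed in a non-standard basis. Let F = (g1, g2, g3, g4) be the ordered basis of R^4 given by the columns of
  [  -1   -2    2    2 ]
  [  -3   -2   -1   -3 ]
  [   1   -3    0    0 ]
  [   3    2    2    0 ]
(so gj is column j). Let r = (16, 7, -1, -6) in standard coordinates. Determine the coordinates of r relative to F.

(-4, -1, 4, 1)

We seek scalars with c_1 g1 + ... + c_4 g4 = r; equivalently solve M c = r where the columns of M are g1, ..., g4.
Solving this 4x4 system gives c = (-4, -1, 4, 1).
Check: -4g1 - g2 + 4g3 + g4 = (16, 7, -1, -6).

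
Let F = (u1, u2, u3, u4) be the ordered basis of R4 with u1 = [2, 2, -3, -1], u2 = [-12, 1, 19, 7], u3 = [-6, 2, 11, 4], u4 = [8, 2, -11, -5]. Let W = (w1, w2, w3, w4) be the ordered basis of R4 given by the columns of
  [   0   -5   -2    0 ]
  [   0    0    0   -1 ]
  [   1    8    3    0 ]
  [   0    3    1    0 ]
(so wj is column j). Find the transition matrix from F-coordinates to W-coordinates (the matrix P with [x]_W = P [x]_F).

[[0, 0, 1, 2], [0, 2, 2, -2], [-1, 1, -2, 1], [-2, -1, -2, -2]]

Take x = uj: its F-coordinates are the j-th standard unit vector, so P e_j — column j of P — equals [uj]_W.
u1 = 0·w1 + 0·w2 - w3 - 2w4, giving column 1 = [0, 0, -1, -2]; repeating for each j gives P = [[0, 0, 1, 2], [0, 2, 2, -2], [-1, 1, -2, 1], [-2, -1, -2, -2]].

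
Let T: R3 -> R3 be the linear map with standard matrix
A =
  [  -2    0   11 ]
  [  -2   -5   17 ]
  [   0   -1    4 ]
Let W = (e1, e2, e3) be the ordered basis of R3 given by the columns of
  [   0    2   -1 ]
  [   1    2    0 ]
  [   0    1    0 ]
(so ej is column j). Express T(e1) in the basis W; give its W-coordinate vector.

Compute T(e1) = A e1 = [0, -5, -1] in standard coordinates.
Then write this in W-coordinates: solve for y in y_1 e1 + ... + y_3 e3 = [0, -5, -1].
This gives y = [-3, -1, -2], which is column 1 of [T]_W.

[-3, -1, -2]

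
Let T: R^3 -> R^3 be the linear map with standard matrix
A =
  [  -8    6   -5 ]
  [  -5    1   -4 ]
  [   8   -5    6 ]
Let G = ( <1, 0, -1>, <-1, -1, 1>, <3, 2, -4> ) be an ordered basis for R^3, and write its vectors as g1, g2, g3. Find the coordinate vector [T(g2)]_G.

<-3, 0, 0>

Column 2 of [T]_G is the G-coordinate vector of T(g2).
In standard coordinates T(g2) = A g2 = <-3, 0, 3>.
Converting to G: <-3, 0, 3> = -3g1 + 0·g2 + 0·g3, so the coordinate vector is <-3, 0, 0>.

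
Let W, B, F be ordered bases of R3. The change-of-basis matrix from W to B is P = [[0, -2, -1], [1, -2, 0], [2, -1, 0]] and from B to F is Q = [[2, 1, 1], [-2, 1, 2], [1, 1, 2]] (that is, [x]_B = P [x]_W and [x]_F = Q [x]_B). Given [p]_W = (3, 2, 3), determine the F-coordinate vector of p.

(-11, 21, 0)

First [p]_B = P [p]_W = (-7, -1, 4).
Then [p]_F = Q [p]_B = (-11, 21, 0).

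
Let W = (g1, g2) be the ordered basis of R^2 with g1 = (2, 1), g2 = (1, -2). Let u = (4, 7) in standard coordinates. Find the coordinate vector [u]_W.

Write u = c_1 g1 + c_2 g2 and solve for the c_i.
System: 2c_1 + c_2 = 4, c_1 - 2c_2 = 7; solving gives c_1 = 3, c_2 = -2.
Check: 3g1 - 2g2 = (4, 7).

(3, -2)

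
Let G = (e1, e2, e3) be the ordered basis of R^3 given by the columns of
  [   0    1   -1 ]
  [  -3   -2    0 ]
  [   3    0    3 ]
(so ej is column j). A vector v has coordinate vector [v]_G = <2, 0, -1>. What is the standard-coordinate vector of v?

<1, -6, 3>

v = M [v]_G, where M has columns e1, ..., e3.
Carrying out the matrix-vector product, v = <1, -6, 3>.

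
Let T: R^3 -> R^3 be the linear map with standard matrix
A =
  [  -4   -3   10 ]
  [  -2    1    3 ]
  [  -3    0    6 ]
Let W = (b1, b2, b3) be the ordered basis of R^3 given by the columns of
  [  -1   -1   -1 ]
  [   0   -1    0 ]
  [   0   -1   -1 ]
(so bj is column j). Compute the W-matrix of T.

[[-1, 0, 3], [-2, 2, 1], [-1, 1, 2]]

The j-th column of [T]_W is [T(bj)]_W.
T(b1) = A b1 = (4, 2, 3) = -b1 - 2b2 - b3, so column 1 is (-1, -2, -1).
Repeating for b2, b3 and assembling the columns gives [[-1, 0, 3], [-2, 2, 1], [-1, 1, 2]].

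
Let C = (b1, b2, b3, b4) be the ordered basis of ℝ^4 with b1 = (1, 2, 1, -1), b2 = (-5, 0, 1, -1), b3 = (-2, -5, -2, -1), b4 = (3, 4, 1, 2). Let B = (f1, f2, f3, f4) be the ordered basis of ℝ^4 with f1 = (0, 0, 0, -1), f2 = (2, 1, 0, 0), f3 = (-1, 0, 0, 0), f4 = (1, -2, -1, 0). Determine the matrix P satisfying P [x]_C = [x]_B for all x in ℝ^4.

[[1, 1, 1, -2], [0, -2, -1, 2], [-2, 0, 2, 0], [-1, -1, 2, -1]]

Take x = bj: its C-coordinates are the j-th standard unit vector, so P e_j — column j of P — equals [bj]_B.
b1 = f1 + 0·f2 - 2f3 - f4, giving column 1 = (1, 0, -2, -1); repeating for each j gives P = [[1, 1, 1, -2], [0, -2, -1, 2], [-2, 0, 2, 0], [-1, -1, 2, -1]].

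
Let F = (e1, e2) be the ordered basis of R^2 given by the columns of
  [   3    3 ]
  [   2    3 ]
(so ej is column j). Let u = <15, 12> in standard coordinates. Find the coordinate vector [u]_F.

Write u = c_1 e1 + c_2 e2 and solve for the c_i.
System: 3c_1 + 3c_2 = 15, 2c_1 + 3c_2 = 12; solving gives c_1 = 3, c_2 = 2.
Check: 3e1 + 2e2 = <15, 12>.

<3, 2>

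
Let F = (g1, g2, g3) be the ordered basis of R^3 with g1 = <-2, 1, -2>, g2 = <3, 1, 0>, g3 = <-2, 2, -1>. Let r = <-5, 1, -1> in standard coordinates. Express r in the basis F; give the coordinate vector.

We seek scalars with c_1 g1 + ... + c_3 g3 = r; equivalently solve M c = r where the columns of M are g1, ..., g3.
Gaussian elimination on [M | r] yields c = (0, -1, 1).
Check: 0·g1 - g2 + g3 = <-5, 1, -1>.

<0, -1, 1>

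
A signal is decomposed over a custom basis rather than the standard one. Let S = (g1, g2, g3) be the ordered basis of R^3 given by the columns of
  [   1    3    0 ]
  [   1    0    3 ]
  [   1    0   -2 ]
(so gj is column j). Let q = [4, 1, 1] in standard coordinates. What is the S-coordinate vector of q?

We seek scalars with c_1 g1 + ... + c_3 g3 = q; equivalently solve M c = q where the columns of M are g1, ..., g3.
Gaussian elimination on [M | q] yields c = (1, 1, 0).
Check: g1 + g2 + 0·g3 = [4, 1, 1].

[1, 1, 0]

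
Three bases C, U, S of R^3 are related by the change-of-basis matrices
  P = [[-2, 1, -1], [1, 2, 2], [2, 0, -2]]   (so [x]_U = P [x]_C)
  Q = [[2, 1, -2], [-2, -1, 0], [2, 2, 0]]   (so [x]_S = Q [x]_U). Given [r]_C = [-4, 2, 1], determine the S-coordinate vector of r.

Apply P to get U-coordinates [9, 2, -10], then Q to get S-coordinates.
The result is [r]_S = [40, -20, 22].

[40, -20, 22]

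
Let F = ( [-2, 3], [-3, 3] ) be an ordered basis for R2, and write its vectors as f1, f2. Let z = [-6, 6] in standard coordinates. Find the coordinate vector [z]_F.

[0, 2]

[z]_F is the unique c with M c = z, where M has columns f1, f2.
System: -2c_1 - 3c_2 = -6, 3c_1 + 3c_2 = 6; solving gives c_1 = 0, c_2 = 2.
Check: 0·f1 + 2f2 = [-6, 6].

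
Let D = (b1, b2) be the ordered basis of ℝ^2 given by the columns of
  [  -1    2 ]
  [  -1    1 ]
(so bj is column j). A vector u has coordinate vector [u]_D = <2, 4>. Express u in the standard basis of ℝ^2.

<6, 2>

u = M [u]_D, where M has columns b1, b2.
Carrying out the matrix-vector product, u = <6, 2>.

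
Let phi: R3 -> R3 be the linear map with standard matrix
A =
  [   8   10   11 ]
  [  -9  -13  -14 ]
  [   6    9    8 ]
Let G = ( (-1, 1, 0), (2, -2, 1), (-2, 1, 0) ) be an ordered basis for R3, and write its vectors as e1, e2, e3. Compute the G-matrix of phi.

With P the matrix whose columns are e1, ..., e3, [phi]_G = P^(-1) A P.
Column by column: phi(e1) = A e1 = (2, -4, 3); its G-coordinates (0, 3, 2) give column 1.
Continuing for each basis vector yields [phi]_G = [[0, -1, -2], [3, 2, -3], [2, -1, 1]].

[[0, -1, -2], [3, 2, -3], [2, -1, 1]]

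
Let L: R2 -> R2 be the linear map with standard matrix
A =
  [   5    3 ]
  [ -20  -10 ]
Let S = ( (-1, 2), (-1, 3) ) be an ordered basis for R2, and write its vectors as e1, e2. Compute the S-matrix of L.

[[-3, -2], [2, -2]]

Let P have columns e1, e2. Then [L]_S = P^(-1) A P.
Here det P = -1, so P^(-1) is integer; computing A P first and then P^(-1)(A P) gives [[-3, -2], [2, -2]].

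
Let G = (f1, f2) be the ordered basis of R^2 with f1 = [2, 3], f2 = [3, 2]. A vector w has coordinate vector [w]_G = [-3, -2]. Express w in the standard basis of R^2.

[-12, -13]

w = M [w]_G, where M has columns f1, f2.
Carrying out the matrix-vector product, w = [-12, -13].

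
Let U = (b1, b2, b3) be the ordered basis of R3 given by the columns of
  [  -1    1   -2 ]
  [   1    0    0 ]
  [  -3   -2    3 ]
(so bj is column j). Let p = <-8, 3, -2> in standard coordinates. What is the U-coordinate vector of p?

We seek scalars with c_1 b1 + ... + c_3 b3 = p; equivalently solve M c = p where the columns of M are b1, ..., b3.
Gaussian elimination on [M | p] yields c = (3, 1, 3).
Check: 3b1 + b2 + 3b3 = <-8, 3, -2>.

<3, 1, 3>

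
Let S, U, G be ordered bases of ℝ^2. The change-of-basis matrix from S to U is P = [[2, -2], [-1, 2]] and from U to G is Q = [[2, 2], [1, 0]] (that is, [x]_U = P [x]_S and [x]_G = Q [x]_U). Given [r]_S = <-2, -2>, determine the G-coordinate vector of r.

<-4, 0>

Apply P to get U-coordinates <0, -2>, then Q to get G-coordinates.
The result is [r]_G = <-4, 0>.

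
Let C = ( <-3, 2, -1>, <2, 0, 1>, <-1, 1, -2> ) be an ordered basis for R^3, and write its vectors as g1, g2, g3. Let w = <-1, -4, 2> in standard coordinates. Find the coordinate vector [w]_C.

<-1, -3, -2>

[w]_C is the unique c with M c = w, where M has columns g1, ..., g3.
Solving this 3x3 system gives c = (-1, -3, -2).
Check: -g1 - 3g2 - 2g3 = <-1, -4, 2>.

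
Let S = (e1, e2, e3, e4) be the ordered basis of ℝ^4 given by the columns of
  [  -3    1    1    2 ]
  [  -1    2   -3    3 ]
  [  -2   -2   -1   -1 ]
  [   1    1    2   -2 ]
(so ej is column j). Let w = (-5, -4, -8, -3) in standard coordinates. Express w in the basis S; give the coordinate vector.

(4, -3, 2, 4)

[w]_S is the unique c with M c = w, where M has columns e1, ..., e4.
Row-reducing the augmented matrix [M | w] gives c = (4, -3, 2, 4).
Check: 4e1 - 3e2 + 2e3 + 4e4 = (-5, -4, -8, -3).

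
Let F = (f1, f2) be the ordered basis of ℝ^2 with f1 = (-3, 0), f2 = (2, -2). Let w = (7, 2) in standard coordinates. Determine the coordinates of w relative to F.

Write w = c_1 f1 + c_2 f2 and solve for the c_i.
System: -3c_1 + 2c_2 = 7, 0c_1 - 2c_2 = 2; solving gives c_1 = -3, c_2 = -1.
Check: -3f1 - f2 = (7, 2).

(-3, -1)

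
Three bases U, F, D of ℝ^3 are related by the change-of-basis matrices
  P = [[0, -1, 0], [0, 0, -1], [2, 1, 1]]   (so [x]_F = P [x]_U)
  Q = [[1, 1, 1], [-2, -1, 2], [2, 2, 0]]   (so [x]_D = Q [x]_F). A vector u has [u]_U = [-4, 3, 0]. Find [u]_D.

Apply P to get F-coordinates [-3, 0, -5], then Q to get D-coordinates.
The result is [u]_D = [-8, -4, -6].

[-8, -4, -6]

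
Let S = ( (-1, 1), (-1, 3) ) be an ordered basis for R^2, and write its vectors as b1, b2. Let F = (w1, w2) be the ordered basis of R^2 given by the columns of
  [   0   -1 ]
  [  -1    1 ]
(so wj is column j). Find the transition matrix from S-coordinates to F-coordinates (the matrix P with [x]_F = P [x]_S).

Take x = bj: its S-coordinates are the j-th standard unit vector, so P e_j — column j of P — equals [bj]_F.
b1 = 0·w1 + w2, giving column 1 = (0, 1); repeating for each j gives P = [[0, -2], [1, 1]].

[[0, -2], [1, 1]]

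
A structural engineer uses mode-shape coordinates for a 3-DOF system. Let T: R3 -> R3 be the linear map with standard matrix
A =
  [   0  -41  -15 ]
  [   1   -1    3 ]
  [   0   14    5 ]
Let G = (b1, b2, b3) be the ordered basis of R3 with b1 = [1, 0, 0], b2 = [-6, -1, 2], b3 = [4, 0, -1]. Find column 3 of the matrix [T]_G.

[-3, -1, 3]

Compute T(b3) = A b3 = [15, 1, -5] in standard coordinates.
Then write this in G-coordinates: solve for y in y_1 b1 + ... + y_3 b3 = [15, 1, -5].
This gives y = [-3, -1, 3], which is column 3 of [T]_G.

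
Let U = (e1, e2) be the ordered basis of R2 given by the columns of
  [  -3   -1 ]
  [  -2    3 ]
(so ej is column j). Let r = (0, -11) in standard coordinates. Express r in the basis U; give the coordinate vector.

[r]_U is the unique c with M c = r, where M has columns e1, e2.
System: -3c_1 - c_2 = 0, -2c_1 + 3c_2 = -11; solving gives c_1 = 1, c_2 = -3.
Check: e1 - 3e2 = (0, -11).

(1, -3)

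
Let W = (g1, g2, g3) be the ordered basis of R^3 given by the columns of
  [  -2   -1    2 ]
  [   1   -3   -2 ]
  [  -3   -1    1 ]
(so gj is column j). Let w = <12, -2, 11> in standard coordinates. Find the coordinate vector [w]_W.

Write w = c_1 g1 + ... + c_3 g3 and solve for the c_i.
Row-reducing the augmented matrix [M | w] gives c = (-2, -2, 3).
Check: -2g1 - 2g2 + 3g3 = <12, -2, 11>.

<-2, -2, 3>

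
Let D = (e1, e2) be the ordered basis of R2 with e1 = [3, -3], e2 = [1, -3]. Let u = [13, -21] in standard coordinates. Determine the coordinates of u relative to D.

[u]_D is the unique c with M c = u, where M has columns e1, e2.
System: 3c_1 + c_2 = 13, -3c_1 - 3c_2 = -21; solving gives c_1 = 3, c_2 = 4.
Check: 3e1 + 4e2 = [13, -21].

[3, 4]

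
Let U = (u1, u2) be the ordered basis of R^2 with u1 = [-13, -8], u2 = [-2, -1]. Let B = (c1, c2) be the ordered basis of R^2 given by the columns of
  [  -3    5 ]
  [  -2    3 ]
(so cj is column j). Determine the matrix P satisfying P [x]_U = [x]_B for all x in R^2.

[[1, -1], [-2, -1]]

Take x = uj: its U-coordinates are the j-th standard unit vector, so P e_j — column j of P — equals [uj]_B.
u1 = c1 - 2c2, giving column 1 = [1, -2]; repeating for each j gives P = [[1, -1], [-2, -1]].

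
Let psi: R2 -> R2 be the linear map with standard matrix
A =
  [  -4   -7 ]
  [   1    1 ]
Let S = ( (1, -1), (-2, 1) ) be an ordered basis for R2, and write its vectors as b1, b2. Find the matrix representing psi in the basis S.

Let P have columns b1, b2. Then [psi]_S = P^(-1) A P.
Here det P = -1, so P^(-1) is integer; computing A P first and then P^(-1)(A P) gives [[-3, 1], [-3, 0]].

[[-3, 1], [-3, 0]]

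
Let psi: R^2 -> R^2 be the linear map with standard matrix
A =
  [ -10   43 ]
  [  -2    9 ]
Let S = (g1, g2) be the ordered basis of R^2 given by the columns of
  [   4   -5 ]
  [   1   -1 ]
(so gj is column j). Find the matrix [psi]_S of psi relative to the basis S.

[[2, -2], [1, -3]]

With P the matrix whose columns are g1, g2, [psi]_S = P^(-1) A P.
Column by column: psi(g1) = A g1 = <3, 1>; its S-coordinates <2, 1> give column 1.
Continuing for each basis vector yields [psi]_S = [[2, -2], [1, -3]].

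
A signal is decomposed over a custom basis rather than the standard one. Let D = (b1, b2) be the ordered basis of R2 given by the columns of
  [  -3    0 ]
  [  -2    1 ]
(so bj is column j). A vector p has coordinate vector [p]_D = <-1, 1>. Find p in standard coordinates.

<3, 3>

By definition p = -b1 + b2.
Summing componentwise gives <3, 3>.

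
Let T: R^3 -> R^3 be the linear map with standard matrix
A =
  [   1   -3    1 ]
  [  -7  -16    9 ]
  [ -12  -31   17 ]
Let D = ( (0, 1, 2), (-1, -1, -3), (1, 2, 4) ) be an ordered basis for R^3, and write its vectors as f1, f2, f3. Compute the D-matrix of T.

[[3, -2, -1], [1, 0, 0], [0, -1, -1]]

The j-th column of [T]_D is [T(fj)]_D.
T(f1) = A f1 = (-1, 2, 3) = 3f1 + f2 + 0·f3, so column 1 is (3, 1, 0).
Repeating for f2, f3 and assembling the columns gives [[3, -2, -1], [1, 0, 0], [0, -1, -1]].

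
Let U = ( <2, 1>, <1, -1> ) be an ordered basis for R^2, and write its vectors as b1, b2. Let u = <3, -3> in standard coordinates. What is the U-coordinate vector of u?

Write u = c_1 b1 + c_2 b2 and solve for the c_i.
System: 2c_1 + c_2 = 3, c_1 - c_2 = -3; solving gives c_1 = 0, c_2 = 3.
Check: 0·b1 + 3b2 = <3, -3>.

<0, 3>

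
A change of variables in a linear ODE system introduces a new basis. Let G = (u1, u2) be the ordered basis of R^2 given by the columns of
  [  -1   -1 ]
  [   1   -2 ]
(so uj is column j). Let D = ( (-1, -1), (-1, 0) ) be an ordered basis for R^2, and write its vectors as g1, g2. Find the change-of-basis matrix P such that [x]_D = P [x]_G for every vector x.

Take x = uj: its G-coordinates are the j-th standard unit vector, so P e_j — column j of P — equals [uj]_D.
u1 = -g1 + 2g2, giving column 1 = (-1, 2); repeating for each j gives P = [[-1, 2], [2, -1]].

[[-1, 2], [2, -1]]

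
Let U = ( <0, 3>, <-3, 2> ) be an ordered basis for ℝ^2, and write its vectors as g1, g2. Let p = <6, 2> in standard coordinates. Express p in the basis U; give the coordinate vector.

<2, -2>

We seek scalars with c_1 g1 + c_2 g2 = p; equivalently solve M c = p where the columns of M are g1, g2.
System: 0c_1 - 3c_2 = 6, 3c_1 + 2c_2 = 2; solving gives c_1 = 2, c_2 = -2.
Check: 2g1 - 2g2 = <6, 2>.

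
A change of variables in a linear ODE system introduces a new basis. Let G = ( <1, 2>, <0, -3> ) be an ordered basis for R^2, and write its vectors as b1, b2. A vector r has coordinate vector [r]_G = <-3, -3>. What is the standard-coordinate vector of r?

<-3, 3>

The coordinates say r = -3b1 - 3b2; adding the scaled basis vectors gives <-3, 3>.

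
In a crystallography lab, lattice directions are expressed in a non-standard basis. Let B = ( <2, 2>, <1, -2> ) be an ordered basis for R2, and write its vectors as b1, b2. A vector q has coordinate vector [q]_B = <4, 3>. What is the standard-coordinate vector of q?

<11, 2>

By definition q = 4b1 + 3b2.
Summing componentwise gives <11, 2>.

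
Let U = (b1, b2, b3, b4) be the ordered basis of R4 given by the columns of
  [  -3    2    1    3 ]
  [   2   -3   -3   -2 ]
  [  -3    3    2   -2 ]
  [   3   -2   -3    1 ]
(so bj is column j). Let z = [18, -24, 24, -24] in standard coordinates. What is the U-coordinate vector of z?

[-3, 3, 3, 0]

We seek scalars with c_1 b1 + ... + c_4 b4 = z; equivalently solve M c = z where the columns of M are b1, ..., b4.
Gaussian elimination on [M | z] yields c = (-3, 3, 3, 0).
Check: -3b1 + 3b2 + 3b3 + 0·b4 = [18, -24, 24, -24].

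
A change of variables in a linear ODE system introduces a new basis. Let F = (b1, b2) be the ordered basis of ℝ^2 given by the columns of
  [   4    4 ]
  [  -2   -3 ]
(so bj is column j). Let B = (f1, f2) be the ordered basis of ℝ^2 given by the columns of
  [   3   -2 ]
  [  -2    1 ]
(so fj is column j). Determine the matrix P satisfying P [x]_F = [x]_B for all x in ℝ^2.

[[0, 2], [-2, 1]]

Let M have columns bj and N have columns fj. Then for every x, N [x]_B = x = M [x]_F, so P = N^(-1) M.
Since det N = -1, N^(-1) has integer entries; multiplying gives P = [[0, 2], [-2, 1]].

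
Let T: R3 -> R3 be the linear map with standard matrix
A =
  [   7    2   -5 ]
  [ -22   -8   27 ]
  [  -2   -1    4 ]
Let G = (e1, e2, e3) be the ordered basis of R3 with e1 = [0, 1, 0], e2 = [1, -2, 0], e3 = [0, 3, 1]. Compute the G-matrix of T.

[[-1, 0, 2], [2, 3, 1], [-1, 0, 1]]

Let P have columns e1, ..., e3. Then [T]_G = P^(-1) A P.
Here det P = -1, so P^(-1) is integer; computing A P first and then P^(-1)(A P) gives [[-1, 0, 2], [2, 3, 1], [-1, 0, 1]].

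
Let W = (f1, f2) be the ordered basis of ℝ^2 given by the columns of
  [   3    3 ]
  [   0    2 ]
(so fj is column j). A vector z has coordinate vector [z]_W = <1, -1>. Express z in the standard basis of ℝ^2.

The coordinates say z = f1 - f2; adding the scaled basis vectors gives <0, -2>.

<0, -2>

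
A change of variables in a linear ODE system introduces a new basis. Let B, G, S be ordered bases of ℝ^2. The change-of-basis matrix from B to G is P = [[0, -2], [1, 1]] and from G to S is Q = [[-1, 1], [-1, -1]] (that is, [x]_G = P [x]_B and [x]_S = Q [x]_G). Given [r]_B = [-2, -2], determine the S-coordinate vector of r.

[-8, 0]

Apply P to get G-coordinates [4, -4], then Q to get S-coordinates.
The result is [r]_S = [-8, 0].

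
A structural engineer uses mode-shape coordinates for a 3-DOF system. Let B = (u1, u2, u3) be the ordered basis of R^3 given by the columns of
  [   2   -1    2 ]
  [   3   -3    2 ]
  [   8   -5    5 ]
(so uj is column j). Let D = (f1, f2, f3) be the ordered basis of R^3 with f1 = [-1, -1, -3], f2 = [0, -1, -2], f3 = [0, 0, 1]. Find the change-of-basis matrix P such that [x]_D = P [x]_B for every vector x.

[[-2, 1, -2], [-1, 2, 0], [0, 2, -1]]

Let M have columns uj and N have columns fj. Then for every x, N [x]_D = x = M [x]_B, so P = N^(-1) M.
Since det N = 1, N^(-1) has integer entries; multiplying gives P = [[-2, 1, -2], [-1, 2, 0], [0, 2, -1]].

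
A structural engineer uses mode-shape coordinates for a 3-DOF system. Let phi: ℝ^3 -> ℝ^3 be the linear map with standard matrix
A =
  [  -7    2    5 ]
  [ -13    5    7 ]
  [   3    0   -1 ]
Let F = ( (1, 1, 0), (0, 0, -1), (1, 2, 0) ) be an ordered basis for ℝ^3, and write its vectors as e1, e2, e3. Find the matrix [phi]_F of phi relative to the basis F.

Let P have columns e1, ..., e3. Then [phi]_F = P^(-1) A P.
Here det P = 1, so P^(-1) is integer; computing A P first and then P^(-1)(A P) gives [[-2, -3, -3], [-3, -1, -3], [-3, -2, 0]].

[[-2, -3, -3], [-3, -1, -3], [-3, -2, 0]]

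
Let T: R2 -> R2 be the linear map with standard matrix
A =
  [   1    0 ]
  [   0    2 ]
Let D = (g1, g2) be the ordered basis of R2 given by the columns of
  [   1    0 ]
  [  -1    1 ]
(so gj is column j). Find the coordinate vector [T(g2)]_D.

Column 2 of [T]_D is the D-coordinate vector of T(g2).
In standard coordinates T(g2) = A g2 = [0, 2].
Converting to D: [0, 2] = 0·g1 + 2g2, so the coordinate vector is [0, 2].

[0, 2]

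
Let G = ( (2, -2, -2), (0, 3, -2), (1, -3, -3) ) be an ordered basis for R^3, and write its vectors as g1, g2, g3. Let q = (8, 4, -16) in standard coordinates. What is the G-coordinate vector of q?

Write q = c_1 g1 + ... + c_3 g3 and solve for the c_i.
Row-reducing the augmented matrix [M | q] gives c = (4, 4, 0).
Check: 4g1 + 4g2 + 0·g3 = (8, 4, -16).

(4, 4, 0)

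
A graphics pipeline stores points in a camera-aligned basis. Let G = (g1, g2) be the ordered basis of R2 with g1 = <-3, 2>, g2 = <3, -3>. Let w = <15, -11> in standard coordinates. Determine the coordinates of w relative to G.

[w]_G is the unique c with M c = w, where M has columns g1, g2.
System: -3c_1 + 3c_2 = 15, 2c_1 - 3c_2 = -11; solving gives c_1 = -4, c_2 = 1.
Check: -4g1 + g2 = <15, -11>.

<-4, 1>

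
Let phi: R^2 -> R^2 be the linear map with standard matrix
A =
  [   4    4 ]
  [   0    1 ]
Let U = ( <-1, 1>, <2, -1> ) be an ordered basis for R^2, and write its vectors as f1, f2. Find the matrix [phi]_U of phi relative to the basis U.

[[2, 2], [1, 3]]

With P the matrix whose columns are f1, f2, [phi]_U = P^(-1) A P.
Column by column: phi(f1) = A f1 = <0, 1>; its U-coordinates <2, 1> give column 1.
Continuing for each basis vector yields [phi]_U = [[2, 2], [1, 3]].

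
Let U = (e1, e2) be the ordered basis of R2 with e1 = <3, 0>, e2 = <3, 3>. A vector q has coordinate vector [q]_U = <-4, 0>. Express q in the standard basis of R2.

The coordinates say q = -4e1 + 0·e2; adding the scaled basis vectors gives <-12, 0>.

<-12, 0>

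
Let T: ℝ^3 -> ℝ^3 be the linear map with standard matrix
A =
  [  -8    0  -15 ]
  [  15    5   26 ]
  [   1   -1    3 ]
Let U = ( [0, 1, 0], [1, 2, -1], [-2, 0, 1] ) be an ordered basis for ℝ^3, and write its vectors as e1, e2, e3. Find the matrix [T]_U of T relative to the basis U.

[[1, -3, 2], [2, 1, -3], [1, -3, -2]]

Let P have columns e1, ..., e3. Then [T]_U = P^(-1) A P.
Here det P = 1, so P^(-1) is integer; computing A P first and then P^(-1)(A P) gives [[1, -3, 2], [2, 1, -3], [1, -3, -2]].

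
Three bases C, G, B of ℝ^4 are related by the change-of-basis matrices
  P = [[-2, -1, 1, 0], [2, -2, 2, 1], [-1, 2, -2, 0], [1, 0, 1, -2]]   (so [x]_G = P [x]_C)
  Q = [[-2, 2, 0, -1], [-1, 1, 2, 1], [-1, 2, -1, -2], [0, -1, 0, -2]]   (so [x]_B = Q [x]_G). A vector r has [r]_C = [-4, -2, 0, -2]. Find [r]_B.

[-32, -16, -22, 6]

Apply P to get G-coordinates [10, -6, 0, 0], then Q to get B-coordinates.
The result is [r]_B = [-32, -16, -22, 6].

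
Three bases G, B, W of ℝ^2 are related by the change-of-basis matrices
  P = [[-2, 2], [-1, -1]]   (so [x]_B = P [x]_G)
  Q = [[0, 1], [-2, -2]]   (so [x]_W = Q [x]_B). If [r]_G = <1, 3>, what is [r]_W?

<-4, 0>

Apply P to get B-coordinates <4, -4>, then Q to get W-coordinates.
The result is [r]_W = <-4, 0>.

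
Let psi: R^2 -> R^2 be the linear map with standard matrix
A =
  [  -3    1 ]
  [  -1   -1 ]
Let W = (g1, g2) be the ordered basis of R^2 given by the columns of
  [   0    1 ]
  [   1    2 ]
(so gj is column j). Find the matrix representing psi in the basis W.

Let P have columns g1, g2. Then [psi]_W = P^(-1) A P.
Here det P = -1, so P^(-1) is integer; computing A P first and then P^(-1)(A P) gives [[-3, -1], [1, -1]].

[[-3, -1], [1, -1]]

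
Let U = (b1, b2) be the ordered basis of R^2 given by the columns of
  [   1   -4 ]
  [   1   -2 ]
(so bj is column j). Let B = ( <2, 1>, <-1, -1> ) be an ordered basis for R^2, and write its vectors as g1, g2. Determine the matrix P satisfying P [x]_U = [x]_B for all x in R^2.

[[0, -2], [-1, 0]]

Let M have columns bj and N have columns gj. Then for every x, N [x]_B = x = M [x]_U, so P = N^(-1) M.
Since det N = -1, N^(-1) has integer entries; multiplying gives P = [[0, -2], [-1, 0]].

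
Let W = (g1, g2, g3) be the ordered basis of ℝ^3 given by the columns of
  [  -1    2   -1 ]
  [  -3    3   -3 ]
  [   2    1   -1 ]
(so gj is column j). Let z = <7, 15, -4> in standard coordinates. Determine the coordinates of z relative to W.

We seek scalars with c_1 g1 + ... + c_3 g3 = z; equivalently solve M c = z where the columns of M are g1, ..., g3.
Row-reducing the augmented matrix [M | z] gives c = (-3, 2, 0).
Check: -3g1 + 2g2 + 0·g3 = <7, 15, -4>.

<-3, 2, 0>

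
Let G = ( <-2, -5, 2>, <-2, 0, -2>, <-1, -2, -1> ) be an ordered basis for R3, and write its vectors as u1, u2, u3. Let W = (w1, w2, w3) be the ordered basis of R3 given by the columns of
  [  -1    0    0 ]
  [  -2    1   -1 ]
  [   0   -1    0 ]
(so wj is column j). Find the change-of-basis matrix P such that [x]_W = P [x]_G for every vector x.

[[2, 2, 1], [-2, 2, 1], [-1, -2, 1]]

Take x = uj: its G-coordinates are the j-th standard unit vector, so P e_j — column j of P — equals [uj]_W.
u1 = 2w1 - 2w2 - w3, giving column 1 = <2, -2, -1>; repeating for each j gives P = [[2, 2, 1], [-2, 2, 1], [-1, -2, 1]].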